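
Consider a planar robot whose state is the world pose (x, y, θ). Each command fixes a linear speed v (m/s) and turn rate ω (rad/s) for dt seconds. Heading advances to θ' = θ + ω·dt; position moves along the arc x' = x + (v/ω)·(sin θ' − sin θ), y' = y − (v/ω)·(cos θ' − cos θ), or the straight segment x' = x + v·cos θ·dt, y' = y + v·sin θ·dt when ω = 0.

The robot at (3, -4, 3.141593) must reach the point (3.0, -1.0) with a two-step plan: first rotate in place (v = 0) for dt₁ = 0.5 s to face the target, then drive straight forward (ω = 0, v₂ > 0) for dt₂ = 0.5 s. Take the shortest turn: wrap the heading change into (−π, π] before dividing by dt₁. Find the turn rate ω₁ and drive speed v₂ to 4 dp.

ω₁ = -3.1416, v₂ = 6.0000

heading to target = atan2(-1−-4, 3−3) = 1.5708
Δθ = wrap(1.5708 − 3.1416) = -1.5708; ω₁ = Δθ/dt₁ = -3.1416
distance = √((3−3)² + (-1−-4)²) = 3.0000; v₂ = distance/dt₂ = 6.0000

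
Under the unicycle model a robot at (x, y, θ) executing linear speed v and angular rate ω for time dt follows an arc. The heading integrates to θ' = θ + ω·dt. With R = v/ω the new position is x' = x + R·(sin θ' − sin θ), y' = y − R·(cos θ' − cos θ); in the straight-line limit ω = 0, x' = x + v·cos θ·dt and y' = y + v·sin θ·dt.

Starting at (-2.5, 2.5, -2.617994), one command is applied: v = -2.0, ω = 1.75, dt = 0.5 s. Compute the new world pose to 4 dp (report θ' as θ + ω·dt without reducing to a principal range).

(-1.9455, 3.2939, -1.7430)

θ' = -2.6180 + 1.75·0.5 = -1.7430
R = v/ω = -2.0/1.75 = -1.1429
x' = -2.5 + -1.1429·(sin -1.7430 − sin -2.6180) = -1.9455
y' = 2.5 − -1.1429·(cos -1.7430 − cos -2.6180) = 3.2939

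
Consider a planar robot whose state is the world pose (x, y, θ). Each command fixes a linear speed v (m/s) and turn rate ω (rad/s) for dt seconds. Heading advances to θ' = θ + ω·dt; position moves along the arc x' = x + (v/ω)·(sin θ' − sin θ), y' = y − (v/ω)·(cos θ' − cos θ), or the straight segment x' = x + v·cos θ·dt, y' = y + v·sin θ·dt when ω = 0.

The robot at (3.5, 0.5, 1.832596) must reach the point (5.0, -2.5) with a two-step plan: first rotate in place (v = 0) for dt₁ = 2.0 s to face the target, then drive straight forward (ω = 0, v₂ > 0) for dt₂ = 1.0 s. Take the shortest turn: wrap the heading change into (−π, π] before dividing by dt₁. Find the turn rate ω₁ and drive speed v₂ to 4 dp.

heading to target = atan2(-2.5−0.5, 5−3.5) = -1.1071
Δθ = wrap(-1.1071 − 1.8326) = -2.9397; ω₁ = Δθ/dt₁ = -1.4699
distance = √((5−3.5)² + (-2.5−0.5)²) = 3.3541; v₂ = distance/dt₂ = 3.3541

ω₁ = -1.4699, v₂ = 3.3541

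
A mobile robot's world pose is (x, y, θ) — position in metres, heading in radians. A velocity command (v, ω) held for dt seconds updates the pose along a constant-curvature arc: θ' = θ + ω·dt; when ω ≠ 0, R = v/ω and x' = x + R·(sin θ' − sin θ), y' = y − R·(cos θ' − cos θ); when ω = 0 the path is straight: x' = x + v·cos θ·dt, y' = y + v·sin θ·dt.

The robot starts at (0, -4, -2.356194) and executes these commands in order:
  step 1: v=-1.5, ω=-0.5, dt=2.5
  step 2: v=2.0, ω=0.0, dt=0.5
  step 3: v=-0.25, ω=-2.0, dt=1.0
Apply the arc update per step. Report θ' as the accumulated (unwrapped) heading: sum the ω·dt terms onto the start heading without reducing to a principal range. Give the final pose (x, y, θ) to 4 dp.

(2.5938, -3.2004, -5.6062)

step 1: θ'=-3.6062 (R=3.0000) → pose (3.4655, -3.4393, -3.6062)
step 2: θ'=-3.6062 (straight) → pose (2.5715, -2.9913, -3.6062)
step 3: θ'=-5.6062 (R=0.1250) → pose (2.5938, -3.2004, -5.6062)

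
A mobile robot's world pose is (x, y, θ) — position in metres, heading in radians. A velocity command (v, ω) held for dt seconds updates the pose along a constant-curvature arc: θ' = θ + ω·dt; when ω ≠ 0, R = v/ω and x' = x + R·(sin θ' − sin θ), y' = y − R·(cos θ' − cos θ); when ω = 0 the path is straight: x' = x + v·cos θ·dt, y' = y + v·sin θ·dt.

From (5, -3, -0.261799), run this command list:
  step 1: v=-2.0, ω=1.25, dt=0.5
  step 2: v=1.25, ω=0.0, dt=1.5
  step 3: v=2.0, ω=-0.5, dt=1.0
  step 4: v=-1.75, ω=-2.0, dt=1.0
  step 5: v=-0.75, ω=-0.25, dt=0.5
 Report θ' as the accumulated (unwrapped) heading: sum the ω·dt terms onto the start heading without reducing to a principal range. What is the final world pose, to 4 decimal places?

step 1: θ'=0.3632 (R=-1.6000) → pose (4.0175, -3.0499, 0.3632)
step 2: θ'=0.3632 (straight) → pose (5.7701, -2.3837, 0.3632)
step 3: θ'=-0.1368 (R=-4.0000) → pose (7.7367, -2.1602, -0.1368)
step 4: θ'=-2.1368 (R=0.8750) → pose (7.1175, -0.8241, -2.1368)
step 5: θ'=-2.2618 (R=3.0000) → pose (7.3378, -0.5210, -2.2618)

(7.3378, -0.5210, -2.2618)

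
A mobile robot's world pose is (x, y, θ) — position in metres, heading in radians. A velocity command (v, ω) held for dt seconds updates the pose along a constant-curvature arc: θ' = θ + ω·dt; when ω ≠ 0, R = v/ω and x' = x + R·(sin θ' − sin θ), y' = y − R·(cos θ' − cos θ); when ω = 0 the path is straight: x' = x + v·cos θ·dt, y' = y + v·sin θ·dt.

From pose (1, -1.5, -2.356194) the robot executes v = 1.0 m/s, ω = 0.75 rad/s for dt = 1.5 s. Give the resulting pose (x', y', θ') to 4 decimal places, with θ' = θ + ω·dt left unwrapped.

θ' = -2.3562 + 0.75·1.5 = -1.2312
R = v/ω = 1.0/0.75 = 1.3333
x' = 1 + 1.3333·(sin -1.2312 − sin -2.3562) = 0.6856
y' = -1.5 − 1.3333·(cos -1.2312 − cos -2.3562) = -2.8870

(0.6856, -2.8870, -1.2312)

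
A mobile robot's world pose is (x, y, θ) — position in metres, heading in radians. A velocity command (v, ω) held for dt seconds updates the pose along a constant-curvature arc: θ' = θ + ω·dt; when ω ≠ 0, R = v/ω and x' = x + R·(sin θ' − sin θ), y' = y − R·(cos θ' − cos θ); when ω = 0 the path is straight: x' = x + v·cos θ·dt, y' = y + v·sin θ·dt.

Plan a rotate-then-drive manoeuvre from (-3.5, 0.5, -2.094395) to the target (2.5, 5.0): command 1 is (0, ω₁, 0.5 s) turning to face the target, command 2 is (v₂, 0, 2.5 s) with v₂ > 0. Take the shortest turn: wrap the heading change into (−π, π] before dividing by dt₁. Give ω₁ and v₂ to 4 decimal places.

ω₁ = 5.4758, v₂ = 3.0000

heading to target = atan2(5−0.5, 2.5−-3.5) = 0.6435
Δθ = wrap(0.6435 − -2.0944) = 2.7379; ω₁ = Δθ/dt₁ = 5.4758
distance = √((2.5−-3.5)² + (5−0.5)²) = 7.5000; v₂ = distance/dt₂ = 3.0000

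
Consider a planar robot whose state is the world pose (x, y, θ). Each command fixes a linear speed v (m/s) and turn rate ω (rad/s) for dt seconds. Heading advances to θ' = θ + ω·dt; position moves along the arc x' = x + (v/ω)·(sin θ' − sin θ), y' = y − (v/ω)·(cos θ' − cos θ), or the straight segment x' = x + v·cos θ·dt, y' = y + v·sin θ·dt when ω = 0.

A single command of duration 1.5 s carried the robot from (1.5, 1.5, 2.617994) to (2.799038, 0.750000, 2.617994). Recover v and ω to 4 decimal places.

Δθ = 2.617994 − 2.617994 = 0.000000
ω = Δθ/dt = 0.000000/1.5 = 0.0000
ω = 0 → v = (Δx·cos θ + Δy·sin θ)/dt = -1.0000

v = -1.0000, ω = 0.0000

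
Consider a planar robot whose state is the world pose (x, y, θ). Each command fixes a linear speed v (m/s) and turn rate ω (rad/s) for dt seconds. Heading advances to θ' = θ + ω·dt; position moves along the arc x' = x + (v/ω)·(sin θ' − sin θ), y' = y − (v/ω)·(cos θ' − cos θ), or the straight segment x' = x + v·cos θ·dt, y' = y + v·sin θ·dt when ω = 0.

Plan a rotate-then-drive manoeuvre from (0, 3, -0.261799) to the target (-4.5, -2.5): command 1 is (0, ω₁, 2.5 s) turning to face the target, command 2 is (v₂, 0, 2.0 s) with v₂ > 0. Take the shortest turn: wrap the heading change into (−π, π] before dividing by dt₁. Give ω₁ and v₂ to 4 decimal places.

ω₁ = -0.7979, v₂ = 3.5532

heading to target = atan2(-2.5−3, -4.5−0) = -2.2565
Δθ = wrap(-2.2565 − -0.2618) = -1.9947; ω₁ = Δθ/dt₁ = -0.7979
distance = √((-4.5−0)² + (-2.5−3)²) = 7.1063; v₂ = distance/dt₂ = 3.5532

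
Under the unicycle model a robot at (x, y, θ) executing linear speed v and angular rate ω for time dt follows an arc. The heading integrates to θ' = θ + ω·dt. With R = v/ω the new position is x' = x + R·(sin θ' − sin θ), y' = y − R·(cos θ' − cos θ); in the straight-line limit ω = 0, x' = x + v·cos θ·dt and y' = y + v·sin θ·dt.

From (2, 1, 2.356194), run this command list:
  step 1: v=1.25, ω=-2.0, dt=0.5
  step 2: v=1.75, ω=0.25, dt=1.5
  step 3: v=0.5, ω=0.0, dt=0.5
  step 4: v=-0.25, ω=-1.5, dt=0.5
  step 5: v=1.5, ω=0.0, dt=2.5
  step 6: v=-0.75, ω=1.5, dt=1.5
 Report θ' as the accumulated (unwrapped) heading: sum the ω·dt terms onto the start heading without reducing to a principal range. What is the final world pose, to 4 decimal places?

(4.3815, 6.6521, 3.2312)

step 1: θ'=1.3562 (R=-0.6250) → pose (1.8313, 1.5750, 1.3562)
step 2: θ'=1.7312 (R=7.0000) → pose (1.9020, 4.1837, 1.7312)
step 3: θ'=1.7312 (straight) → pose (1.8621, 4.4305, 1.7312)
step 4: θ'=0.9812 (R=0.1667) → pose (1.8361, 4.3112, 0.9812)
step 5: θ'=0.9812 (straight) → pose (3.9212, 7.4281, 0.9812)
step 6: θ'=3.2312 (R=-0.5000) → pose (4.3815, 6.6521, 3.2312)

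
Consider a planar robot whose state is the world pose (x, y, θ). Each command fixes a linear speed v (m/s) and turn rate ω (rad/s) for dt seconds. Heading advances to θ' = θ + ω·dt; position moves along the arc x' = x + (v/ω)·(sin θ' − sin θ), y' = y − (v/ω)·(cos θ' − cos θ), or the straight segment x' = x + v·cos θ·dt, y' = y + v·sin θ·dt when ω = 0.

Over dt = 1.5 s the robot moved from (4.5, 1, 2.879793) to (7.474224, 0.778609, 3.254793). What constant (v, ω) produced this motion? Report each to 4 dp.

v = -2.0000, ω = 0.2500

Δθ = 3.254793 − 2.879793 = 0.375000
ω = Δθ/dt = 0.375000/1.5 = 0.2500
R = Δx/(sin θ' − sin θ) = -8.0000
v = R·ω = -8.0000·0.2500 = -2.0000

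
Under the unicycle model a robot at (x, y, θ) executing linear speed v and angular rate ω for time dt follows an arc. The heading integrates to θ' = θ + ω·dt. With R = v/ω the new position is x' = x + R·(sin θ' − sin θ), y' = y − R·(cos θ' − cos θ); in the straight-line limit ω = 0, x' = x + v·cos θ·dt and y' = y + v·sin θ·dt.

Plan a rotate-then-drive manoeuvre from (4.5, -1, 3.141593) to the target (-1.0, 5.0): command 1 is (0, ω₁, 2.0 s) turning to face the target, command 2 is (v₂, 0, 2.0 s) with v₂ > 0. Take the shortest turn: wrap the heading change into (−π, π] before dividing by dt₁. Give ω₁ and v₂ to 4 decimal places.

heading to target = atan2(5−-1, -1−4.5) = 2.3127
Δθ = wrap(2.3127 − 3.1416) = -0.8288; ω₁ = Δθ/dt₁ = -0.4144
distance = √((-1−4.5)² + (5−-1)²) = 8.1394; v₂ = distance/dt₂ = 4.0697

ω₁ = -0.4144, v₂ = 4.0697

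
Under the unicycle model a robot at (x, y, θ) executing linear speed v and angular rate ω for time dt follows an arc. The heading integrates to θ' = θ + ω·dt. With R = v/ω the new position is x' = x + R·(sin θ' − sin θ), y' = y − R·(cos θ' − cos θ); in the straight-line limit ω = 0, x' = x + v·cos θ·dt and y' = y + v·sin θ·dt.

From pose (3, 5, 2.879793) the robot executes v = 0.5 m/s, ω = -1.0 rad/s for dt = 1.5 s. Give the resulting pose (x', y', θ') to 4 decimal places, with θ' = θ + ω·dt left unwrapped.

(2.6385, 5.5779, 1.3798)

θ' = 2.8798 + -1.0·1.5 = 1.3798
R = v/ω = 0.5/-1.0 = -0.5000
x' = 3 + -0.5000·(sin 1.3798 − sin 2.8798) = 2.6385
y' = 5 − -0.5000·(cos 1.3798 − cos 2.8798) = 5.5779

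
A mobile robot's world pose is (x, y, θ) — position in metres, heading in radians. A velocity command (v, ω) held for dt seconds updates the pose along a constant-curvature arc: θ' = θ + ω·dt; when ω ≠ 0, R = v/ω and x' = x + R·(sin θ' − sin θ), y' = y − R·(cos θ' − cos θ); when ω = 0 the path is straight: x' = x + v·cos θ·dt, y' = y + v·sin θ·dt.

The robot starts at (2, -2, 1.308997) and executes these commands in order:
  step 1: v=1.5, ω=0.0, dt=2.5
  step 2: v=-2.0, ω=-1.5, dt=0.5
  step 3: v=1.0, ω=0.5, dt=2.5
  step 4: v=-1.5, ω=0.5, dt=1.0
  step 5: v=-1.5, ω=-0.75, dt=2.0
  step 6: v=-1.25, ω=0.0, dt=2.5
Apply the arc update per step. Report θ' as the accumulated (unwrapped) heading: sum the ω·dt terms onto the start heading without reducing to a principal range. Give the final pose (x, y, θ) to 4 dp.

(1.7798, -3.2942, 0.8090)

step 1: θ'=1.3090 (straight) → pose (2.9706, 1.6222, 1.3090)
step 2: θ'=0.5590 (R=1.3333) → pose (2.3898, 0.8369, 0.5590)
step 3: θ'=1.8090 (R=2.0000) → pose (3.2726, 3.0044, 1.8090)
step 4: θ'=2.3090 (R=-3.0000) → pose (3.9689, 1.6934, 2.3090)
step 5: θ'=0.8090 (R=2.0000) → pose (3.9367, -1.0330, 0.8090)
step 6: θ'=0.8090 (straight) → pose (1.7798, -3.2942, 0.8090)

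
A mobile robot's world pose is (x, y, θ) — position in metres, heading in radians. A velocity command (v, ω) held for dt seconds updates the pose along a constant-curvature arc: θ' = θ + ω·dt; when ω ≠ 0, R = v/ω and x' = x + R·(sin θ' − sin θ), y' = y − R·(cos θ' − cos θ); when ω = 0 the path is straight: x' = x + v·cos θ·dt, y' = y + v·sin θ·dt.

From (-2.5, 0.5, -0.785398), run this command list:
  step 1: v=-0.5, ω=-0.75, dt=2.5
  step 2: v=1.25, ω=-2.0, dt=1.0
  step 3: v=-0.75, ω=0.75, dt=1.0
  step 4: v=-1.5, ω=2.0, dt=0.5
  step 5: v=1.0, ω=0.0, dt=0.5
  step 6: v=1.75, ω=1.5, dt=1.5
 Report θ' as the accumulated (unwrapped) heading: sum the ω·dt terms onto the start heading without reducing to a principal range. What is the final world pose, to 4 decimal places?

step 1: θ'=-2.6604 (R=0.6667) → pose (-2.3372, 1.5624, -2.6604)
step 2: θ'=-4.6604 (R=-0.6250) → pose (-3.2506, 2.0839, -4.6604)
step 3: θ'=-3.9104 (R=-1.0000) → pose (-2.9472, 1.4171, -3.9104)
step 4: θ'=-2.9104 (R=-0.7500) → pose (-2.2539, 1.2262, -2.9104)
step 5: θ'=-2.9104 (straight) → pose (-2.7406, 1.1116, -2.9104)
step 6: θ'=-0.6604 (R=1.1667) → pose (-3.1889, -0.9454, -0.6604)

(-3.1889, -0.9454, -0.6604)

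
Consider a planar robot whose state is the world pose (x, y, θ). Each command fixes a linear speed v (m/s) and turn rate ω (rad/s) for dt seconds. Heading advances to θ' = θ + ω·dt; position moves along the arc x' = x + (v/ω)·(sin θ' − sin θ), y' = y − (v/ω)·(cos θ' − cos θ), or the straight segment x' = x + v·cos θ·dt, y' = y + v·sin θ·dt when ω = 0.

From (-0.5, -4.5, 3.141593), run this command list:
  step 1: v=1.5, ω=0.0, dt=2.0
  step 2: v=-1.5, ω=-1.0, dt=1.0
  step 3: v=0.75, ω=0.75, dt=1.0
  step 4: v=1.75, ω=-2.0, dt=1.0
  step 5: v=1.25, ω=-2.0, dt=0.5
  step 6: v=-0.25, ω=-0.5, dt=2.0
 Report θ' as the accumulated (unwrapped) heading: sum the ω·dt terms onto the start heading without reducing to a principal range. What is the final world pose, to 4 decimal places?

step 1: θ'=3.1416 (straight) → pose (-3.5000, -4.5000, 3.1416)
step 2: θ'=2.1416 (R=1.5000) → pose (-2.2378, -5.1895, 2.1416)
step 3: θ'=2.8916 (R=1.0000) → pose (-2.8319, -4.7609, 2.8916)
step 4: θ'=0.8916 (R=-0.8750) → pose (-3.2962, -3.3635, 0.8916)
step 5: θ'=-0.1084 (R=-0.6250) → pose (-2.7423, -3.1348, -0.1084)
step 6: θ'=-1.1084 (R=0.5000) → pose (-3.1357, -2.8607, -1.1084)

(-3.1357, -2.8607, -1.1084)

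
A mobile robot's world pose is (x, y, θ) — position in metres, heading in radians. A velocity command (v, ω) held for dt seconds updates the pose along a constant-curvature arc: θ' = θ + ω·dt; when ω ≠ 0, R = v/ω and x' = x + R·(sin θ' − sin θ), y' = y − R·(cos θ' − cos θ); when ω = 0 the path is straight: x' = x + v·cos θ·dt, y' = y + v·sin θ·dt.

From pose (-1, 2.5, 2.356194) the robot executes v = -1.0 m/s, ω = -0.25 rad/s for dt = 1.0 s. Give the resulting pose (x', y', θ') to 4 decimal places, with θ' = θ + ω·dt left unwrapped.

θ' = 2.3562 + -0.25·1.0 = 2.1062
R = v/ω = -1.0/-0.25 = 4.0000
x' = -1 + 4.0000·(sin 2.1062 − sin 2.3562) = -0.3882
y' = 2.5 − 4.0000·(cos 2.1062 − cos 2.3562) = 1.7123

(-0.3882, 1.7123, 2.1062)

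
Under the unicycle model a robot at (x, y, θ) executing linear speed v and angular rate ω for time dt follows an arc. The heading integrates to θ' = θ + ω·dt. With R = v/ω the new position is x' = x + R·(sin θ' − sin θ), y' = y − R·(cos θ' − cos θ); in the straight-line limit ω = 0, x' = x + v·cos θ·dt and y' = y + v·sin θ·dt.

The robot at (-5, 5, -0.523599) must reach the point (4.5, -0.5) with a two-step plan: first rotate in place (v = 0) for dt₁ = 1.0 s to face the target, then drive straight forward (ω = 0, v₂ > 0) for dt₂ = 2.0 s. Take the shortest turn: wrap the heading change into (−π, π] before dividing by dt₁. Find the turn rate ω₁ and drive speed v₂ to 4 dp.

ω₁ = -0.0012, v₂ = 5.4886

heading to target = atan2(-0.5−5, 4.5−-5) = -0.5248
Δθ = wrap(-0.5248 − -0.5236) = -0.0012; ω₁ = Δθ/dt₁ = -0.0012
distance = √((4.5−-5)² + (-0.5−5)²) = 10.9772; v₂ = distance/dt₂ = 5.4886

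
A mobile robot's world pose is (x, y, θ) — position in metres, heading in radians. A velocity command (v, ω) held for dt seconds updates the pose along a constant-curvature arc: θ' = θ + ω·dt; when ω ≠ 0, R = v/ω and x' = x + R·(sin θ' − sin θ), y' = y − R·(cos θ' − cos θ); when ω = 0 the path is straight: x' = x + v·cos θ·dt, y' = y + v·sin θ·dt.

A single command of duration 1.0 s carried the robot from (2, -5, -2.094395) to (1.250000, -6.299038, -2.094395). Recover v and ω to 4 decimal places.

Δθ = -2.094395 − -2.094395 = 0.000000
ω = Δθ/dt = 0.000000/1.0 = 0.0000
ω = 0 → v = (Δx·cos θ + Δy·sin θ)/dt = 1.5000

v = 1.5000, ω = 0.0000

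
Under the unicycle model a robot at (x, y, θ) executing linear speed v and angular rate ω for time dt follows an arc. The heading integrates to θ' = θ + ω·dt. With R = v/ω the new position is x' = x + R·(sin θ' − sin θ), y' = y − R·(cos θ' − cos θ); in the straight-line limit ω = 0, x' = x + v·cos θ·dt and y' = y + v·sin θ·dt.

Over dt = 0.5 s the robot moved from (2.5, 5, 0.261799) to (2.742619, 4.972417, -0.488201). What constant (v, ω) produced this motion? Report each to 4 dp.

v = 0.5000, ω = -1.5000

Δθ = -0.488201 − 0.261799 = -0.750000
ω = Δθ/dt = -0.750000/0.5 = -1.5000
R = Δx/(sin θ' − sin θ) = -0.3333
v = R·ω = -0.3333·-1.5000 = 0.5000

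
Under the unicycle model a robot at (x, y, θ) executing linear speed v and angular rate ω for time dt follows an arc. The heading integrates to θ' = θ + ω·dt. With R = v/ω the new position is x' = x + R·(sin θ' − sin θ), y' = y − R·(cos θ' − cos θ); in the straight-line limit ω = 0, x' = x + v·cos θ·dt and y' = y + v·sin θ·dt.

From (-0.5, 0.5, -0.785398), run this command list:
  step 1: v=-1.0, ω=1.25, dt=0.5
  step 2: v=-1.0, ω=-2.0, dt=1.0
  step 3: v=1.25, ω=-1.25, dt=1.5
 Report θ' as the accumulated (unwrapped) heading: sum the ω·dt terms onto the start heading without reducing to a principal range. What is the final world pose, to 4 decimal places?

step 1: θ'=-0.1604 (R=-0.8000) → pose (-0.9379, 0.7240, -0.1604)
step 2: θ'=-2.1604 (R=0.5000) → pose (-1.2736, 1.4956, -2.1604)
step 3: θ'=-4.0354 (R=-1.0000) → pose (-2.8843, 1.4252, -4.0354)

(-2.8843, 1.4252, -4.0354)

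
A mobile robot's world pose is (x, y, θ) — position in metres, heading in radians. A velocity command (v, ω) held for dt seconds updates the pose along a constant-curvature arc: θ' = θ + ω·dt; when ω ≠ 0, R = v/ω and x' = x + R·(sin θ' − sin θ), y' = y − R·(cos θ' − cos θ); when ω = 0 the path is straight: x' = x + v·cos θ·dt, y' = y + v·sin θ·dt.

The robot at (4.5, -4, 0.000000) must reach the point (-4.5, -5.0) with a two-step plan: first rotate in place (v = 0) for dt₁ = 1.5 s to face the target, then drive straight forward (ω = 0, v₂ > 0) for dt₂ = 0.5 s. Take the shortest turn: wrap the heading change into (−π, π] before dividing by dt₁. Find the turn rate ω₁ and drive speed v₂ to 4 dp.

heading to target = atan2(-5−-4, -4.5−4.5) = -3.0309
Δθ = wrap(-3.0309 − 0.0000) = -3.0309; ω₁ = Δθ/dt₁ = -2.0206
distance = √((-4.5−4.5)² + (-5−-4)²) = 9.0554; v₂ = distance/dt₂ = 18.1108

ω₁ = -2.0206, v₂ = 18.1108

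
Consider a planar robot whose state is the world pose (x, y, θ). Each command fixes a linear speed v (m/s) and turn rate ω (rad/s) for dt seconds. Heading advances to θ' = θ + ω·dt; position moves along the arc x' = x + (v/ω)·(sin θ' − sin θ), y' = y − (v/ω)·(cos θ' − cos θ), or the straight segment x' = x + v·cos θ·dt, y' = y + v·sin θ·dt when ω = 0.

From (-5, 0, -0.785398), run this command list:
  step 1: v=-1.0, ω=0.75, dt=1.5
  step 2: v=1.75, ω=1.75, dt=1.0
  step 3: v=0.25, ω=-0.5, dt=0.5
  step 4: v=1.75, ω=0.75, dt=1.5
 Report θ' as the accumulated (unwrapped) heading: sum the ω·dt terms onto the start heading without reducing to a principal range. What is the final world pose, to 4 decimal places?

step 1: θ'=0.3396 (R=-1.3333) → pose (-6.3870, 0.3144, 0.3396)
step 2: θ'=2.0896 (R=1.0000) → pose (-5.8517, 1.7531, 2.0896)
step 3: θ'=1.8396 (R=-0.5000) → pose (-5.8995, 1.8682, 1.8396)
step 4: θ'=2.9646 (R=2.3333) → pose (-7.7382, 3.5454, 2.9646)

(-7.7382, 3.5454, 2.9646)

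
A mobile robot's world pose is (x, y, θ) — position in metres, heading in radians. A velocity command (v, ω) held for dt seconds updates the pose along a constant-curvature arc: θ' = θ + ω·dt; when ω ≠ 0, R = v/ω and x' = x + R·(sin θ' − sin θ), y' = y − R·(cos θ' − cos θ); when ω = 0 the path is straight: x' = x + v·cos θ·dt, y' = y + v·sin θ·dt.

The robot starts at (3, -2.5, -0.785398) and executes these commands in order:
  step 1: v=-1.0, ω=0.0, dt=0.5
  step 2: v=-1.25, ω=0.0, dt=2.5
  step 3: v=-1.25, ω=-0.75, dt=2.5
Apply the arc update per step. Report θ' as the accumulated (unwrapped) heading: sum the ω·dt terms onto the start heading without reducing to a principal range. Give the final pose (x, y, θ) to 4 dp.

(0.8439, 2.7192, -2.6604)

step 1: θ'=-0.7854 (straight) → pose (2.6464, -2.1464, -0.7854)
step 2: θ'=-0.7854 (straight) → pose (0.4367, 0.0633, -0.7854)
step 3: θ'=-2.6604 (R=1.6667) → pose (0.8439, 2.7192, -2.6604)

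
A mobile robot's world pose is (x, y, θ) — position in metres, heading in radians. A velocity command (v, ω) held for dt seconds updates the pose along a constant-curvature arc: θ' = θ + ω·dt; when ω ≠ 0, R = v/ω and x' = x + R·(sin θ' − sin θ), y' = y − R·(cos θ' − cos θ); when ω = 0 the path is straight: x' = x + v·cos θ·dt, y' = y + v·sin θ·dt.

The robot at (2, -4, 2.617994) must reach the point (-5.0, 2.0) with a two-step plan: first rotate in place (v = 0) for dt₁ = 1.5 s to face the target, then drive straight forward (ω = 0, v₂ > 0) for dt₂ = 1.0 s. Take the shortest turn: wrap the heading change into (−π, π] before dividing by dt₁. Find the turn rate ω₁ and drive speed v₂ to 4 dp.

heading to target = atan2(2−-4, -5−2) = 2.4330
Δθ = wrap(2.4330 − 2.6180) = -0.1850; ω₁ = Δθ/dt₁ = -0.1234
distance = √((-5−2)² + (2−-4)²) = 9.2195; v₂ = distance/dt₂ = 9.2195

ω₁ = -0.1234, v₂ = 9.2195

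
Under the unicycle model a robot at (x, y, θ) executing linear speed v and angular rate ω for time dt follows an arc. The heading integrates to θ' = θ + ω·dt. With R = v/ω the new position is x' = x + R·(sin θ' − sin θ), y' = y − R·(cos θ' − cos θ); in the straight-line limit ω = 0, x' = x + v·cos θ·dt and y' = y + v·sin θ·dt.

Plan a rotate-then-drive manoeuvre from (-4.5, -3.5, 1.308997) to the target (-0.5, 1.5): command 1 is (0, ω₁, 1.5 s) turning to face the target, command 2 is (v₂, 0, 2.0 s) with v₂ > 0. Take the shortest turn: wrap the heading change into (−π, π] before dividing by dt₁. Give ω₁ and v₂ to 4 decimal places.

ω₁ = -0.2753, v₂ = 3.2016

heading to target = atan2(1.5−-3.5, -0.5−-4.5) = 0.8961
Δθ = wrap(0.8961 − 1.3090) = -0.4129; ω₁ = Δθ/dt₁ = -0.2753
distance = √((-0.5−-4.5)² + (1.5−-3.5)²) = 6.4031; v₂ = distance/dt₂ = 3.2016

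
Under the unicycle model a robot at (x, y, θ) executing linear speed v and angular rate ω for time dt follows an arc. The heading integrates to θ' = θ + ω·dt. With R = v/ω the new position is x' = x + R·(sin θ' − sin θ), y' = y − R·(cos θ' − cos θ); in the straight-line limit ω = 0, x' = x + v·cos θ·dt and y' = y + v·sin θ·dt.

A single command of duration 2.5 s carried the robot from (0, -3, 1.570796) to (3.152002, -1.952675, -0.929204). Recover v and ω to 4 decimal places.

Δθ = -0.929204 − 1.570796 = -2.500000
ω = Δθ/dt = -2.500000/2.5 = -1.0000
R = Δx/(sin θ' − sin θ) = -1.7500
v = R·ω = -1.7500·-1.0000 = 1.7500

v = 1.7500, ω = -1.0000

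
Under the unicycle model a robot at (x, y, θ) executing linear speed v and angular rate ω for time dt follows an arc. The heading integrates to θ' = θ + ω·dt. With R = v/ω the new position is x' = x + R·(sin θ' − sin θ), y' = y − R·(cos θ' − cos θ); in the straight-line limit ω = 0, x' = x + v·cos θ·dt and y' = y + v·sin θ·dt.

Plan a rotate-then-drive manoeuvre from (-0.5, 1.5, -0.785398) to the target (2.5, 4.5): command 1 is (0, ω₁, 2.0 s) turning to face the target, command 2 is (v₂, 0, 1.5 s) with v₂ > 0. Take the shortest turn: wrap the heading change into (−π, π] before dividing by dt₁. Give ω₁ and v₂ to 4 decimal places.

ω₁ = 0.7854, v₂ = 2.8284

heading to target = atan2(4.5−1.5, 2.5−-0.5) = 0.7854
Δθ = wrap(0.7854 − -0.7854) = 1.5708; ω₁ = Δθ/dt₁ = 0.7854
distance = √((2.5−-0.5)² + (4.5−1.5)²) = 4.2426; v₂ = distance/dt₂ = 2.8284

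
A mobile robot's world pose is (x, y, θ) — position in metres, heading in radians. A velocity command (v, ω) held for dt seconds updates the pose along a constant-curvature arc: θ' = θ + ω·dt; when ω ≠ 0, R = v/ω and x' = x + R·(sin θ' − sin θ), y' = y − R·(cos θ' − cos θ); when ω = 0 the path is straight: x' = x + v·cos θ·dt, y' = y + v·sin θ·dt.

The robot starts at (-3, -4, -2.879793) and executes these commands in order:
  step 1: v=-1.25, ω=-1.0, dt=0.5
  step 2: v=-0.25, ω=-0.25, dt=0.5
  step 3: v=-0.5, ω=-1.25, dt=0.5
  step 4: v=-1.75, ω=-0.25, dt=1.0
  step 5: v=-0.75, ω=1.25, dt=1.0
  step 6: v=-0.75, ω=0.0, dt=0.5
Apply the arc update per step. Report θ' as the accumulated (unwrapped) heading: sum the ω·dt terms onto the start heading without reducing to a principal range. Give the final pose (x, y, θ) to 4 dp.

step 1: θ'=-3.3798 (R=1.2500) → pose (-2.3815, -3.9927, -3.3798)
step 2: θ'=-3.5048 (R=1.0000) → pose (-2.2622, -4.0297, -3.5048)
step 3: θ'=-4.1298 (R=0.4000) → pose (-2.0703, -4.1835, -4.1298)
step 4: θ'=-4.3798 (R=7.0000) → pose (-1.2992, -5.7494, -4.3798)
step 5: θ'=-3.1298 (R=-0.6000) → pose (-0.7250, -6.1535, -3.1298)
step 6: θ'=-3.1298 (straight) → pose (-0.3500, -6.1490, -3.1298)

(-0.3500, -6.1490, -3.1298)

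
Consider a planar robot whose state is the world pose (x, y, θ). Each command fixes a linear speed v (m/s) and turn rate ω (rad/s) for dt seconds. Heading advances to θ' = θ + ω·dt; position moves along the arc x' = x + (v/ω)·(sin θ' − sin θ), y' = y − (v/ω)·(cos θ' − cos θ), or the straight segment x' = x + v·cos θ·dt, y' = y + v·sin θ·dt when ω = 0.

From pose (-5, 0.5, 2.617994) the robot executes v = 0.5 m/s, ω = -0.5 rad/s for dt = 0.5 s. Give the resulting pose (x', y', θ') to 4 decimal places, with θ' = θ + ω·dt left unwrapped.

(-5.1987, 0.6506, 2.3680)

θ' = 2.6180 + -0.5·0.5 = 2.3680
R = v/ω = 0.5/-0.5 = -1.0000
x' = -5 + -1.0000·(sin 2.3680 − sin 2.6180) = -5.1987
y' = 0.5 − -1.0000·(cos 2.3680 − cos 2.6180) = 0.6506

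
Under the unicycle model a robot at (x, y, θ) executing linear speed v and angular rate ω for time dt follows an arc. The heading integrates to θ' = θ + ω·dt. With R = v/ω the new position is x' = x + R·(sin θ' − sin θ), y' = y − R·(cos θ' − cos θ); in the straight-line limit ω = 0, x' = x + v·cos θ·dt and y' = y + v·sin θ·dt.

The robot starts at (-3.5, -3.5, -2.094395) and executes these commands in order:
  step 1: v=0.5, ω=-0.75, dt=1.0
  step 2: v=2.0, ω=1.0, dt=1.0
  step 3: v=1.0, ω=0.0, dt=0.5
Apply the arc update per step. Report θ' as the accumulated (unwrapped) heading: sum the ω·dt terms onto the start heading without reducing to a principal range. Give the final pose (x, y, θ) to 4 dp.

(-5.3571, -5.6574, -1.8444)

step 1: θ'=-2.8444 (R=-0.6667) → pose (-3.8821, -3.8041, -2.8444)
step 2: θ'=-1.8444 (R=2.0000) → pose (-5.2220, -5.1760, -1.8444)
step 3: θ'=-1.8444 (straight) → pose (-5.3571, -5.6574, -1.8444)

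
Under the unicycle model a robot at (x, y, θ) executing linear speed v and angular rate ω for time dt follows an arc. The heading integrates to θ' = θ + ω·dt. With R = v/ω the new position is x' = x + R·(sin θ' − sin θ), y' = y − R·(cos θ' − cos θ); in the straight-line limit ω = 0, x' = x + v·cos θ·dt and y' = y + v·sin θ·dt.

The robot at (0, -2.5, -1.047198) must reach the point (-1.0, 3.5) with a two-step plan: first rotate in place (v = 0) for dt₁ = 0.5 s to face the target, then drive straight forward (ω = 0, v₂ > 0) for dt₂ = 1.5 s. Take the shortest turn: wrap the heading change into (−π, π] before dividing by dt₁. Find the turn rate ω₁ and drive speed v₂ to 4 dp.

heading to target = atan2(3.5−-2.5, -1−0) = 1.7359
Δθ = wrap(1.7359 − -1.0472) = 2.7831; ω₁ = Δθ/dt₁ = 5.5663
distance = √((-1−0)² + (3.5−-2.5)²) = 6.0828; v₂ = distance/dt₂ = 4.0552

ω₁ = 5.5663, v₂ = 4.0552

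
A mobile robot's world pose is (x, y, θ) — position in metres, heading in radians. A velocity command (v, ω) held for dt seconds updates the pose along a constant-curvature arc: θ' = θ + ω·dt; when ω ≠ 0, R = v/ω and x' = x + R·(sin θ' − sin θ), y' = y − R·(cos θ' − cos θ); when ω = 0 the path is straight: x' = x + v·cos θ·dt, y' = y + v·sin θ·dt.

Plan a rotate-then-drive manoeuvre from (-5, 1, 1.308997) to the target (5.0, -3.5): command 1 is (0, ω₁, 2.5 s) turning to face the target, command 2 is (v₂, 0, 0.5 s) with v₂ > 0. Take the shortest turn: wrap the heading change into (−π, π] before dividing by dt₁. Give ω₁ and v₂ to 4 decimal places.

ω₁ = -0.6927, v₂ = 21.9317

heading to target = atan2(-3.5−1, 5−-5) = -0.4229
Δθ = wrap(-0.4229 − 1.3090) = -1.7319; ω₁ = Δθ/dt₁ = -0.6927
distance = √((5−-5)² + (-3.5−1)²) = 10.9659; v₂ = distance/dt₂ = 21.9317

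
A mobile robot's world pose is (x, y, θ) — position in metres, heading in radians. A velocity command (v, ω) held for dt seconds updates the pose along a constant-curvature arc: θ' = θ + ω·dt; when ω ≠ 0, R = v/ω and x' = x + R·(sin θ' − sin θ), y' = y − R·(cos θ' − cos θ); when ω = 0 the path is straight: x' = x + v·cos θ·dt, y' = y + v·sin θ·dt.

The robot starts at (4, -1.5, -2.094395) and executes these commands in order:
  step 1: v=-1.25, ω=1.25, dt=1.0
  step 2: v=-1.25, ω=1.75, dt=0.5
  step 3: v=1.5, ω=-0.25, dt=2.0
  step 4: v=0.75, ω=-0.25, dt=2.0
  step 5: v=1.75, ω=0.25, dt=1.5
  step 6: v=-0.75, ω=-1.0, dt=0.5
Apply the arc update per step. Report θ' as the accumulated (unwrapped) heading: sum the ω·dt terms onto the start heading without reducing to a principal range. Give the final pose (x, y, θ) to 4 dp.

(8.9452, -3.2819, -1.0944)

step 1: θ'=-0.8444 (R=-1.0000) → pose (3.8815, -0.3358, -0.8444)
step 2: θ'=0.0306 (R=-0.7143) → pose (3.3257, -0.0963, 0.0306)
step 3: θ'=-0.4694 (R=-6.0000) → pose (6.2234, -0.7424, -0.4694)
step 4: θ'=-0.9694 (R=-3.0000) → pose (7.3400, -1.7206, -0.9694)
step 5: θ'=-0.5944 (R=7.0000) → pose (9.1917, -3.5594, -0.5944)
step 6: θ'=-1.0944 (R=0.7500) → pose (8.9452, -3.2819, -1.0944)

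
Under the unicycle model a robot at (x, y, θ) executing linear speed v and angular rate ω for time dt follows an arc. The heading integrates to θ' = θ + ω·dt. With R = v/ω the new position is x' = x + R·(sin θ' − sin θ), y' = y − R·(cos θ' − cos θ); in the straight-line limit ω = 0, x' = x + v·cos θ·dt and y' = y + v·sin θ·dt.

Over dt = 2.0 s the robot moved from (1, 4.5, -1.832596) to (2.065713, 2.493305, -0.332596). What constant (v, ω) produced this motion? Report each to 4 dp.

v = 1.2500, ω = 0.7500

Δθ = -0.332596 − -1.832596 = 1.500000
ω = Δθ/dt = 1.500000/2.0 = 0.7500
R = −Δy/(cos θ' − cos θ) = 1.6667
v = R·ω = 1.6667·0.7500 = 1.2500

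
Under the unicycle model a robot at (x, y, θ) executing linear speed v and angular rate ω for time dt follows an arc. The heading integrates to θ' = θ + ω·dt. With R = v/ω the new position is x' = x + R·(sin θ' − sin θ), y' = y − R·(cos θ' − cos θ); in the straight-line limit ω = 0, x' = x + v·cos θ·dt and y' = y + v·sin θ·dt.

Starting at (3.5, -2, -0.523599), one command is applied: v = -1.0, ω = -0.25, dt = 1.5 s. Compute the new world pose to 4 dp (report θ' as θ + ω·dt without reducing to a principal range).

θ' = -0.5236 + -0.25·1.5 = -0.8986
R = v/ω = -1.0/-0.25 = 4.0000
x' = 3.5 + 4.0000·(sin -0.8986 − sin -0.5236) = 2.3702
y' = -2 − 4.0000·(cos -0.8986 − cos -0.5236) = -1.0267

(2.3702, -1.0267, -0.8986)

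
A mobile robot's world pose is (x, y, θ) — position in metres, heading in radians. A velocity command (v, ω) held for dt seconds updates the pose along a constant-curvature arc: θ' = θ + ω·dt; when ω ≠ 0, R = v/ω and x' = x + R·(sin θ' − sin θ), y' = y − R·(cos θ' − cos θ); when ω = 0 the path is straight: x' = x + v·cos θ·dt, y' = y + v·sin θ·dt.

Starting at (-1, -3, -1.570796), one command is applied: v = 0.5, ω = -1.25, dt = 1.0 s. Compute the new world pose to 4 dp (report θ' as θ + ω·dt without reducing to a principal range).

(-1.2739, -3.3796, -2.8208)

θ' = -1.5708 + -1.25·1.0 = -2.8208
R = v/ω = 0.5/-1.25 = -0.4000
x' = -1 + -0.4000·(sin -2.8208 − sin -1.5708) = -1.2739
y' = -3 − -0.4000·(cos -2.8208 − cos -1.5708) = -3.3796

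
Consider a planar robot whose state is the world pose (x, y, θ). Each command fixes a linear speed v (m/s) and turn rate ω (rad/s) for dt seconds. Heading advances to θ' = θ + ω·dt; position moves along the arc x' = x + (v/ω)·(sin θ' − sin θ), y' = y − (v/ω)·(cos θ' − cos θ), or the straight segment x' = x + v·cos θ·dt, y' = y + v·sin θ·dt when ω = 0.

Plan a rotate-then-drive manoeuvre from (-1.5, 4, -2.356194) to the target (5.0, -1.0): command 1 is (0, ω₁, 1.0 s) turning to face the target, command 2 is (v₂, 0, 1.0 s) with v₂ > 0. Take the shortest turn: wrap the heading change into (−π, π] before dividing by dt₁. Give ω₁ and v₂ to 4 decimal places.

heading to target = atan2(-1−4, 5−-1.5) = -0.6557
Δθ = wrap(-0.6557 − -2.3562) = 1.7005; ω₁ = Δθ/dt₁ = 1.7005
distance = √((5−-1.5)² + (-1−4)²) = 8.2006; v₂ = distance/dt₂ = 8.2006

ω₁ = 1.7005, v₂ = 8.2006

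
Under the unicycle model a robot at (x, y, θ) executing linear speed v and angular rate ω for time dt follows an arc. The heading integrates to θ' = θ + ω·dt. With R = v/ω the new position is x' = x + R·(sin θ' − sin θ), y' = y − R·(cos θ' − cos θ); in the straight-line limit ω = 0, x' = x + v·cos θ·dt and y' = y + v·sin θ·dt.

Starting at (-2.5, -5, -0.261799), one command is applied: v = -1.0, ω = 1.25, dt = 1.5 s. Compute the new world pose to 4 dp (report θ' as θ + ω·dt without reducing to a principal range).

θ' = -0.2618 + 1.25·1.5 = 1.6132
R = v/ω = -1.0/1.25 = -0.8000
x' = -2.5 + -0.8000·(sin 1.6132 − sin -0.2618) = -3.5063
y' = -5 − -0.8000·(cos 1.6132 − cos -0.2618) = -5.8067

(-3.5063, -5.8067, 1.6132)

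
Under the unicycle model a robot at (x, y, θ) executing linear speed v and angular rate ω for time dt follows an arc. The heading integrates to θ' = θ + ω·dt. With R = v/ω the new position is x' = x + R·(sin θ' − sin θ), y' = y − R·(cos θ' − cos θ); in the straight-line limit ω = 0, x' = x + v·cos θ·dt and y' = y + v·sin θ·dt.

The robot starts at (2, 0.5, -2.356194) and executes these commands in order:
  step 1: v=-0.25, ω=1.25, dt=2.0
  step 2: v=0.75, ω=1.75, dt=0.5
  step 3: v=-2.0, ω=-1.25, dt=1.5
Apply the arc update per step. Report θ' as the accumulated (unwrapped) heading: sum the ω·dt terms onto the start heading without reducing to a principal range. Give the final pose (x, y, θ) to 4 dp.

step 1: θ'=0.1438 (R=-0.2000) → pose (1.8299, 0.8394, 0.1438)
step 2: θ'=1.0188 (R=0.4286) → pose (2.1334, 1.0388, 1.0188)
step 3: θ'=-0.8562 (R=1.6000) → pose (-0.4375, 0.8293, -0.8562)

(-0.4375, 0.8293, -0.8562)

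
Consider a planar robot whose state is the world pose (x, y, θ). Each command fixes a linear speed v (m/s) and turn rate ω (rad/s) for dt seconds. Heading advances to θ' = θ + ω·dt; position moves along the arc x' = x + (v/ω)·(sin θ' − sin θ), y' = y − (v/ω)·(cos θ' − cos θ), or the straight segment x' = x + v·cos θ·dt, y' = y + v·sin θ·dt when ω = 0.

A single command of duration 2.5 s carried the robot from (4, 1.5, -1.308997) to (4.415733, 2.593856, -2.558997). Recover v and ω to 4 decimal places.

v = -0.5000, ω = -0.5000

Δθ = -2.558997 − -1.308997 = -1.250000
ω = Δθ/dt = -1.250000/2.5 = -0.5000
R = −Δy/(cos θ' − cos θ) = 1.0000
v = R·ω = 1.0000·-0.5000 = -0.5000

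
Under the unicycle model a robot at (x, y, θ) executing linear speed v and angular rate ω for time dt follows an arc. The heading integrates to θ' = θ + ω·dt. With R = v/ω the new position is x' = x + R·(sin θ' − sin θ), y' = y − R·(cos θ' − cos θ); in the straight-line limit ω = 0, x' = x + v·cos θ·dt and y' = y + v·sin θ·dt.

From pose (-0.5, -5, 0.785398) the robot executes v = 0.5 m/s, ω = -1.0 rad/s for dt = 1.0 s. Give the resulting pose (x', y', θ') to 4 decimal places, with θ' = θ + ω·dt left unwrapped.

(-0.0400, -4.8650, -0.2146)

θ' = 0.7854 + -1.0·1.0 = -0.2146
R = v/ω = 0.5/-1.0 = -0.5000
x' = -0.5 + -0.5000·(sin -0.2146 − sin 0.7854) = -0.0400
y' = -5 − -0.5000·(cos -0.2146 − cos 0.7854) = -4.8650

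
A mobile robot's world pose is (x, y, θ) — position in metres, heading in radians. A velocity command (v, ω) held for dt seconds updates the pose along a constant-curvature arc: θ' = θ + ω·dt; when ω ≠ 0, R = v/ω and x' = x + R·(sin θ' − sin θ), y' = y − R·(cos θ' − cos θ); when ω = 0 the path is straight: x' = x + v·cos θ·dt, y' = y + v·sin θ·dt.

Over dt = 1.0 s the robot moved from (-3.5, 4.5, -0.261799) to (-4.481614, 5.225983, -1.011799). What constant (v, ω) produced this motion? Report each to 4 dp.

Δθ = -1.011799 − -0.261799 = -0.750000
ω = Δθ/dt = -0.750000/1.0 = -0.7500
R = Δx/(sin θ' − sin θ) = 1.6667
v = R·ω = 1.6667·-0.7500 = -1.2500

v = -1.2500, ω = -0.7500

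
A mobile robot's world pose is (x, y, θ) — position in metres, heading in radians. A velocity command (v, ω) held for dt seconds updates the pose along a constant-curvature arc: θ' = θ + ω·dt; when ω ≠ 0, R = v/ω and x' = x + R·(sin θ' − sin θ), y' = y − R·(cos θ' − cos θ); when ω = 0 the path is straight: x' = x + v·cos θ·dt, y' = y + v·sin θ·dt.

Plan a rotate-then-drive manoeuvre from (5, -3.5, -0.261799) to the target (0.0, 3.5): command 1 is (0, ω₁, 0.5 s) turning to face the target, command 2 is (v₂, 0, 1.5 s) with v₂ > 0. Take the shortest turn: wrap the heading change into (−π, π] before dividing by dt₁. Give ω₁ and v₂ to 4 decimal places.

ω₁ = 4.9057, v₂ = 5.7349

heading to target = atan2(3.5−-3.5, 0−5) = 2.1910
Δθ = wrap(2.1910 − -0.2618) = 2.4528; ω₁ = Δθ/dt₁ = 4.9057
distance = √((0−5)² + (3.5−-3.5)²) = 8.6023; v₂ = distance/dt₂ = 5.7349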